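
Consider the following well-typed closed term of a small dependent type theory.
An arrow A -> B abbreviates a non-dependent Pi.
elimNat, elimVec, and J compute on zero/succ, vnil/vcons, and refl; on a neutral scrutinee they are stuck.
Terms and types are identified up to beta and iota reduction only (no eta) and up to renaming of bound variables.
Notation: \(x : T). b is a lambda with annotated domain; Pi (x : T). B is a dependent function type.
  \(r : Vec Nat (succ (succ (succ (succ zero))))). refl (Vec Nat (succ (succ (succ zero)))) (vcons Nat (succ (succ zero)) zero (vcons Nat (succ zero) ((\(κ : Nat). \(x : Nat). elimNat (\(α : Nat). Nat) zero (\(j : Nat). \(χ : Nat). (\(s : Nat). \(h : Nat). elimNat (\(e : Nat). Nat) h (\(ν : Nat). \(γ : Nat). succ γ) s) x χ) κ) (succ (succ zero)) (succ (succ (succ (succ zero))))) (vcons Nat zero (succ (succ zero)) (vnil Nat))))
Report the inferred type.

inferred type:
  Vec Nat (succ (succ (succ (succ zero)))) -> Eq (Vec Nat (succ (succ (succ zero)))) (vcons Nat (succ (succ zero)) zero (vcons Nat (succ zero) (succ (succ (succ (succ (succ (succ (succ (succ zero)))))))) (vcons Nat zero (succ (succ zero)) (vnil Nat)))) (vcons Nat (succ (succ zero)) zero (vcons Nat (succ zero) (succ (succ (succ (succ (succ (succ (succ (succ zero)))))))) (vcons Nat zero (succ (succ zero)) (vnil Nat))))


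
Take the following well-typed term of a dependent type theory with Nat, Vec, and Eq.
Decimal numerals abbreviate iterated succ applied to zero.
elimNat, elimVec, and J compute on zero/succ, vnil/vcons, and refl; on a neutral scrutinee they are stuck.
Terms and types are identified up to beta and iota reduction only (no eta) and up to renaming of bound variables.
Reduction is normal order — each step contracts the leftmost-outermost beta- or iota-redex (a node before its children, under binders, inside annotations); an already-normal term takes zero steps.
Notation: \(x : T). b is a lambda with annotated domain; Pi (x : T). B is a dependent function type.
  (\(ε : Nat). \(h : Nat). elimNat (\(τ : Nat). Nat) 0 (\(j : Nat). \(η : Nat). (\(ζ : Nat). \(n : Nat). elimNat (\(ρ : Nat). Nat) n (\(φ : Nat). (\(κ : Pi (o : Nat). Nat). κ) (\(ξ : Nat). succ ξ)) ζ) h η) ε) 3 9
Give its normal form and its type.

reduced normal form:
  27
the term's type:
  Nat
observation: 129 normal-order steps separate the term from its normal form.


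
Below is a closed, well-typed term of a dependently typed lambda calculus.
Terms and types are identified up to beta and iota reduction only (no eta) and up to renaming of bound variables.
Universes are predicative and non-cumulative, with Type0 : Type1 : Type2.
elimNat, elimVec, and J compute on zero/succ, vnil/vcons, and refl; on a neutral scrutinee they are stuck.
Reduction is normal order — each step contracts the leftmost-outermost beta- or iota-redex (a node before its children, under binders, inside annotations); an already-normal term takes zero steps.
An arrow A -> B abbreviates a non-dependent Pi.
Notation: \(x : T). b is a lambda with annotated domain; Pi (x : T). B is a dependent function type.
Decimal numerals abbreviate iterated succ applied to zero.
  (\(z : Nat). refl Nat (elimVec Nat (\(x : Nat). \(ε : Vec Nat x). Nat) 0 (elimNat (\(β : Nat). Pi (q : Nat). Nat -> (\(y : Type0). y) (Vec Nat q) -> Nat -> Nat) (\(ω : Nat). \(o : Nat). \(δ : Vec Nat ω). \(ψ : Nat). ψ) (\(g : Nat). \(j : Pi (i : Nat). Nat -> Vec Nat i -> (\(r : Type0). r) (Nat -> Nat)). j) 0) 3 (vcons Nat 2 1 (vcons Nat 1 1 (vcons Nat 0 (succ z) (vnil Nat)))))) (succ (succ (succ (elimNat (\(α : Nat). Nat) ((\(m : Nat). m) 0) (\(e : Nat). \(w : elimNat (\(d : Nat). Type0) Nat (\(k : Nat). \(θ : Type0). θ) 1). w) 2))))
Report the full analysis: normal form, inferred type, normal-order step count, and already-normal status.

normal form:
  refl Nat 0
the term's type:
  Eq Nat 0 0
reduction steps (normal order): 20
already normal: no
first contracted redex: a beta-redex


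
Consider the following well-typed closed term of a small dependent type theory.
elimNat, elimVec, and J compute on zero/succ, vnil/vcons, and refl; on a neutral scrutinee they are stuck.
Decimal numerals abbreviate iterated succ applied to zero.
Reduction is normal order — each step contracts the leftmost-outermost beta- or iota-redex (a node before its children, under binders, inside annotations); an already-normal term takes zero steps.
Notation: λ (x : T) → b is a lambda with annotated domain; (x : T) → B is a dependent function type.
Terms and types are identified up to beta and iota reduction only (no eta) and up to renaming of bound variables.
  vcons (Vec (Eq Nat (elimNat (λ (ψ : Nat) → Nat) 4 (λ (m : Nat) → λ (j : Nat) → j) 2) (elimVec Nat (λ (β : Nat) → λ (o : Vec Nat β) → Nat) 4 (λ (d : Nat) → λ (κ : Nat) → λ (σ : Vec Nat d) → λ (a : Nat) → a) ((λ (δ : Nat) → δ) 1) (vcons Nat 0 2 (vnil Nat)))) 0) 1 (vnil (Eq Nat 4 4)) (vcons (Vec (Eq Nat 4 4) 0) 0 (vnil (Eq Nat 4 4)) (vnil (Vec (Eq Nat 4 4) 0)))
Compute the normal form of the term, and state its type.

normal form:
  vcons (Vec (Eq Nat 4 4) 0) 1 (vnil (Eq Nat 4 4)) (vcons (Vec (Eq Nat 4 4) 0) 0 (vnil (Eq Nat 4 4)) (vnil (Vec (Eq Nat 4 4) 0)))
the term's type:
  Vec (Vec (Eq Nat 4 4) 0) 2
observation: 13 normal-order steps separate the term from its normal form.


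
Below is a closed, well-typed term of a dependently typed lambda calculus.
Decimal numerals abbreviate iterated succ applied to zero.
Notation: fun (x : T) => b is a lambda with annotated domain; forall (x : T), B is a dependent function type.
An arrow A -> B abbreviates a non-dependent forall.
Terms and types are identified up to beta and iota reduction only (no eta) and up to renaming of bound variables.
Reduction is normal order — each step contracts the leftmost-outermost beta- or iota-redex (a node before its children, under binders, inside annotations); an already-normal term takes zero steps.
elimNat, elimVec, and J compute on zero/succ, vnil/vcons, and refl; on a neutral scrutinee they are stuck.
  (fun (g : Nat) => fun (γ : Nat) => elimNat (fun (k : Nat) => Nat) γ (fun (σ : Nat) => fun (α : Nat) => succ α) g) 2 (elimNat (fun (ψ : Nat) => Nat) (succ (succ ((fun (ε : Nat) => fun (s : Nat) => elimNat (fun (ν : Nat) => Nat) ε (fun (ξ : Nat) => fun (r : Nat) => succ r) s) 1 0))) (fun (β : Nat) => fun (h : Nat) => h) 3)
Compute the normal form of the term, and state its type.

resulting normal form:
  5
type:
  Nat


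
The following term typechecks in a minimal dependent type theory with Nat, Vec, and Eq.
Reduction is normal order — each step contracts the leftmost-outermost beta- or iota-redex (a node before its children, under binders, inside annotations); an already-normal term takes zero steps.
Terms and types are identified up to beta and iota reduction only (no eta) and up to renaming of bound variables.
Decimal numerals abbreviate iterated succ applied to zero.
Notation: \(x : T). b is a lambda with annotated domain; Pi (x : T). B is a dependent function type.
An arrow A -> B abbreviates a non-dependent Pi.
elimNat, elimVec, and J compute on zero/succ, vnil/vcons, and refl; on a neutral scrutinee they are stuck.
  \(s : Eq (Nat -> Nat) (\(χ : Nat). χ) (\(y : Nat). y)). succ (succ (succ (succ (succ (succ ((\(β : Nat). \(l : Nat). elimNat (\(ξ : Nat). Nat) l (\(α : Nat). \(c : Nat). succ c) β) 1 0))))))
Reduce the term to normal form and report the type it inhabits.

resulting normal form:
  \(s : Eq (Nat -> Nat) (\(χ : Nat). χ) (\(y : Nat). y)). 7
the term's type:
  Eq (Nat -> Nat) (\(s : Nat). s) (\(χ : Nat). χ) -> Nat
observation: contracting a beta-redex first, the term normalizes in 6 steps.


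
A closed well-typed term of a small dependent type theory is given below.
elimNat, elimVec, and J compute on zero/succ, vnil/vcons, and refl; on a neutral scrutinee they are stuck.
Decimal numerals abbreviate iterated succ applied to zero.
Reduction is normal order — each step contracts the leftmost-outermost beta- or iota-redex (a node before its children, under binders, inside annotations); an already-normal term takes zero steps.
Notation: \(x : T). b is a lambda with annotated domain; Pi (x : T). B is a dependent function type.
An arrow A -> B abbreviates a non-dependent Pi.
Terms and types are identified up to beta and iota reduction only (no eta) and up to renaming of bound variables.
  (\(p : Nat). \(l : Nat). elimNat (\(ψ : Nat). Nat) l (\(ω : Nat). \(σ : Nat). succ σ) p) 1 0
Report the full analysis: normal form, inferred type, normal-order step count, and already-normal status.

resulting normal form:
  1
type:
  Nat
reduction steps (normal order): 6
started in normal form: no
first contracted redex: a beta-redex


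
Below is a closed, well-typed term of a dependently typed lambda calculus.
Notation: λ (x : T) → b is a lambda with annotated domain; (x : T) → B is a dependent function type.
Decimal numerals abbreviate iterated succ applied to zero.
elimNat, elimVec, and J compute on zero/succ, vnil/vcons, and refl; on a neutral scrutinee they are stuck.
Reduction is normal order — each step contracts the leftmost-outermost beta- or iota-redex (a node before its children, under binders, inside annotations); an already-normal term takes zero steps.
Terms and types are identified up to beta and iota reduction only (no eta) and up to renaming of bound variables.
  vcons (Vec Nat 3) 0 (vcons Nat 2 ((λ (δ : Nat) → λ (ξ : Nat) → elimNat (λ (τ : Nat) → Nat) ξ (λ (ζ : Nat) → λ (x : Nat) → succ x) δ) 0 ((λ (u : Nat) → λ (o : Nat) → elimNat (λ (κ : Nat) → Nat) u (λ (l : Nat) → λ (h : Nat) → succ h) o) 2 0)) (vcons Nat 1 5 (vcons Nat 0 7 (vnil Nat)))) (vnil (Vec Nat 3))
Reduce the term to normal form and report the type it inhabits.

reduced normal form:
  vcons (Vec Nat 3) 0 (vcons Nat 2 2 (vcons Nat 1 5 (vcons Nat 0 7 (vnil Nat)))) (vnil (Vec Nat 3))
type:
  Vec (Vec Nat 3) 1


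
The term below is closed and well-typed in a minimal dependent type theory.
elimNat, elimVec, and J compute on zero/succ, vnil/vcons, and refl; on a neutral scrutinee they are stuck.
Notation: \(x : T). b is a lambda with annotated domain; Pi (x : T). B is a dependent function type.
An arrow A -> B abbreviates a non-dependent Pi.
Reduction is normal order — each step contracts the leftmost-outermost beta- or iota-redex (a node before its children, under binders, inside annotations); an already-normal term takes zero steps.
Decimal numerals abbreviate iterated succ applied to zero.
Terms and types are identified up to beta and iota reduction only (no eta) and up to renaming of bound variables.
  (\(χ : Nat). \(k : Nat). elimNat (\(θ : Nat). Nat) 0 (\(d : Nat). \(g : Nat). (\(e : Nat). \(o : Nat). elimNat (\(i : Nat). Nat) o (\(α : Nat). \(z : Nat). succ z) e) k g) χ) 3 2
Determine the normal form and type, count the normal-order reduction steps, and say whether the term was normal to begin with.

reduced normal form:
  6
the term's type:
  Nat
steps to reach normal form (normal order): 39
started in normal form: no
first contracted redex: a beta-redex


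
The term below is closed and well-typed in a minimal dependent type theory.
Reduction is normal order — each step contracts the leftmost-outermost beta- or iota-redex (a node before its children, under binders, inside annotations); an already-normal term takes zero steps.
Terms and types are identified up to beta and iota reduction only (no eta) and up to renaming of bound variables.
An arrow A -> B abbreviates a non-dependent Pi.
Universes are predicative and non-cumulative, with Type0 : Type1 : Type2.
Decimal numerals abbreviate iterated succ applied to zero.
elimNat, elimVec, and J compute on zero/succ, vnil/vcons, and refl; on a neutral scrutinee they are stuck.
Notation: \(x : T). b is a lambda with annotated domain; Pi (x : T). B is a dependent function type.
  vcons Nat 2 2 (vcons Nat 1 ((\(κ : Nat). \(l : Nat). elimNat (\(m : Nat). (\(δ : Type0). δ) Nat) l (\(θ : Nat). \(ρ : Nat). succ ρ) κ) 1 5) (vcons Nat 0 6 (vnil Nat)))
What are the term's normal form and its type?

reduced normal form:
  vcons Nat 2 2 (vcons Nat 1 6 (vcons Nat 0 6 (vnil Nat)))
type:
  Vec Nat 3
observation: the leftmost-outermost redex is a beta-redex, and normalization takes 6 steps.


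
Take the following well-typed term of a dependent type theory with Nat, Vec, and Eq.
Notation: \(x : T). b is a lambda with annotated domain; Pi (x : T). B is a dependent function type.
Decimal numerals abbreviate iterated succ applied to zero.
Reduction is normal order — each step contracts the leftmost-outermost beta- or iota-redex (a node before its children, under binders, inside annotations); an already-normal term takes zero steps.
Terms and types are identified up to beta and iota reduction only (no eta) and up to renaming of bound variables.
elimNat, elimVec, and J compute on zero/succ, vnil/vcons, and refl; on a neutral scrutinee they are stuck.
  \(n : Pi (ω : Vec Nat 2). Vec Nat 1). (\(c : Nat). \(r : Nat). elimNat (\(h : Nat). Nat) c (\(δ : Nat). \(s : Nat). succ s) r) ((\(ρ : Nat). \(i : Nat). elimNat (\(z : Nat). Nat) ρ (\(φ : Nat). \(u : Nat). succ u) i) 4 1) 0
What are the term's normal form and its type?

resulting normal form:
  \(n : Pi (ω : Vec Nat 2). Vec Nat 1). 5
inferred type:
  Pi (n : Pi (ω : Vec Nat 2). Vec Nat 1). Nat


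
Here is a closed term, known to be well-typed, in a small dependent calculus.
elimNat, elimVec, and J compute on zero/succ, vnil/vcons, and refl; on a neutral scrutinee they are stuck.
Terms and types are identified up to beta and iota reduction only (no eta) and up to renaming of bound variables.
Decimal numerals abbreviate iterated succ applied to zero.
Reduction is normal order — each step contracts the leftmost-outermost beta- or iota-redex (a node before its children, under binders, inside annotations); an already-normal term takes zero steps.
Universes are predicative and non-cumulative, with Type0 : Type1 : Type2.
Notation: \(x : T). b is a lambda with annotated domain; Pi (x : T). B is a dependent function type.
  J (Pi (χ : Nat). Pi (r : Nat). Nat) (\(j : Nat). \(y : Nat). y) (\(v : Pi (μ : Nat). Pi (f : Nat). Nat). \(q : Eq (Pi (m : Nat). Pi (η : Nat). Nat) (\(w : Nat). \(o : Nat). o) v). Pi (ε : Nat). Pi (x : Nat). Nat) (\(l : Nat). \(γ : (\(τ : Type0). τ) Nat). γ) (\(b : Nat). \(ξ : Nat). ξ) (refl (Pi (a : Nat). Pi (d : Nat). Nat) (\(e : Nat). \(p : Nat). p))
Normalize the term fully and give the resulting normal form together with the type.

normal form:
  \(χ : Nat). \(r : Nat). r
the term's type:
  Pi (χ : Nat). Pi (r : Nat). Nat
observation: the leftmost-outermost redex is a J iota-redex, and normalization takes 2 steps.


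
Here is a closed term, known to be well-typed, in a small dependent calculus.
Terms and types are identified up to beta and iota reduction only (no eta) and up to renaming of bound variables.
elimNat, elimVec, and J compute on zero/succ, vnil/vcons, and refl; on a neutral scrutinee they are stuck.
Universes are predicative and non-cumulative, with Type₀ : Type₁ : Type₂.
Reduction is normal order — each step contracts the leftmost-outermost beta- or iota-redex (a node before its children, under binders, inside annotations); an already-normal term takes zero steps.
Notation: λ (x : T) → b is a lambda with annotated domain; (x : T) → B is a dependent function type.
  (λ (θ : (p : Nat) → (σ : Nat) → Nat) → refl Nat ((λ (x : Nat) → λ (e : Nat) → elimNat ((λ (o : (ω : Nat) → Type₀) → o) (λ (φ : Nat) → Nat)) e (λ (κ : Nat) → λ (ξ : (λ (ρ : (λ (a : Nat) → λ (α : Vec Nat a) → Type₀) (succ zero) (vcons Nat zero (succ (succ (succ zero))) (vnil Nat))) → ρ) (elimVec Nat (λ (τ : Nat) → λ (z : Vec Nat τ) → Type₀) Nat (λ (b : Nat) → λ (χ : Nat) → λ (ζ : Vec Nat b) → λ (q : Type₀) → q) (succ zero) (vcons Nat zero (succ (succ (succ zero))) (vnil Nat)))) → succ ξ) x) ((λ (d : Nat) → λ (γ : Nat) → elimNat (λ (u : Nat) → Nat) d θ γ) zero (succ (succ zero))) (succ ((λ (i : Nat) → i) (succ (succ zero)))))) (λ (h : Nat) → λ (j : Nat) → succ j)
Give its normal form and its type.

reduced normal form:
  refl Nat (succ (succ (succ (succ (succ zero)))))
inferred type:
  Eq Nat (succ (succ (succ (succ (succ zero))))) (succ (succ (succ (succ (succ zero)))))
observation: 28 normal-order steps separate the term from its normal form.


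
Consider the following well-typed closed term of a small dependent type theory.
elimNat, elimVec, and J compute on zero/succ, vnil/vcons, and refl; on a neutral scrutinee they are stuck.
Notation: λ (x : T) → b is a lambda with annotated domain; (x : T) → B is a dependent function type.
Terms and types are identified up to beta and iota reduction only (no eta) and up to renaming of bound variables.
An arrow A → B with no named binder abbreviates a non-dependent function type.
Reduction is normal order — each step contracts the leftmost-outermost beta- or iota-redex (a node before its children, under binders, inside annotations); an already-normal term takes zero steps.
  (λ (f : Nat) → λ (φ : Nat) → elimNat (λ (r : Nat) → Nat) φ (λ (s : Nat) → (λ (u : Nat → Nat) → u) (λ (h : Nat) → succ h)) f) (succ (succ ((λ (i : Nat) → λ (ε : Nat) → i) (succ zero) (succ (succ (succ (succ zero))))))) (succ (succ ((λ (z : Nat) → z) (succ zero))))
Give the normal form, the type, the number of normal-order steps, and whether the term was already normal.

resulting normal form:
  succ (succ (succ (succ (succ (succ zero)))))
type:
  Nat
normal-order step count: 18
already normal: no
first contracted redex: a beta-redex


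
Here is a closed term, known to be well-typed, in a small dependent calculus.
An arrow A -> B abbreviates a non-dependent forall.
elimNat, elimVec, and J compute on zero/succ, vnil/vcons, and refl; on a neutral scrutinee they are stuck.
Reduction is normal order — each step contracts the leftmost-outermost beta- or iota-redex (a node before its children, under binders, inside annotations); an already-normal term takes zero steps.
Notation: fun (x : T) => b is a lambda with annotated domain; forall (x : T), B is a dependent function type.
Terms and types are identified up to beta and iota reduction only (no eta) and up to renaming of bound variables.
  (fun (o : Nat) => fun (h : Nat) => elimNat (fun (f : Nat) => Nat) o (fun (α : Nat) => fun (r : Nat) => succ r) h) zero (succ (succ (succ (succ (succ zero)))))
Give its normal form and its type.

reduced normal form:
  succ (succ (succ (succ (succ zero))))
the term's type:
  Nat
observation: contracting a beta-redex first, the term normalizes in 18 steps.


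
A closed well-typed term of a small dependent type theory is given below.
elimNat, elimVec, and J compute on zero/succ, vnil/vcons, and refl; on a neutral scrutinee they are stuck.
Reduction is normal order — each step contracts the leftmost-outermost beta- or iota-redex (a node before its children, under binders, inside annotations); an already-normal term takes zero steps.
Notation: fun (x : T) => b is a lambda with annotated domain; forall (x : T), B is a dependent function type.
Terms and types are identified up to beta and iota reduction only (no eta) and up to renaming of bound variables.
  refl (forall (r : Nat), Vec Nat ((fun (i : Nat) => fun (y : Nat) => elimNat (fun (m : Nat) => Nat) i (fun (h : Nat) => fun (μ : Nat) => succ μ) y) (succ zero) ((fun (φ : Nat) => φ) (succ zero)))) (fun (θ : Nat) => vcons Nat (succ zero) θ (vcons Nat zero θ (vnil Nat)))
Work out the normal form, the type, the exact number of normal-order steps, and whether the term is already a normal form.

resulting normal form:
  refl (forall (r : Nat), Vec Nat (succ (succ zero))) (fun (i : Nat) => vcons Nat (succ zero) i (vcons Nat zero i (vnil Nat)))
the term's type:
  Eq (forall (r : Nat), Vec Nat (succ (succ zero))) (fun (i : Nat) => vcons Nat (succ zero) i (vcons Nat zero i (vnil Nat))) (fun (y : Nat) => vcons Nat (succ zero) y (vcons Nat zero y (vnil Nat)))
reduction steps (normal order): 7
started in normal form: no
first redex: a beta-redex


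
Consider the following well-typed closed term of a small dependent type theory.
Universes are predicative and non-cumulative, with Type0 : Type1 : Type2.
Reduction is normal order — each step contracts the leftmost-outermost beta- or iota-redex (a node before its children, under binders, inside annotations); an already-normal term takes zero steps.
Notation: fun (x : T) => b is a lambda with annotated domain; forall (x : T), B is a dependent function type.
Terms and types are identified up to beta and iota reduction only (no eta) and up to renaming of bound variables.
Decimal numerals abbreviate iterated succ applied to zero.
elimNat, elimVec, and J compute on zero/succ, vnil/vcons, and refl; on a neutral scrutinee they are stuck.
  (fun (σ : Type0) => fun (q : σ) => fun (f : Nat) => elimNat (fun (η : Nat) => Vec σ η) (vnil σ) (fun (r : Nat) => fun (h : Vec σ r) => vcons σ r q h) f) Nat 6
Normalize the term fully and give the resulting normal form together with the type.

reduced normal form:
  fun (σ : Nat) => elimNat (fun (q : Nat) => Vec Nat q) (vnil Nat) (fun (f : Nat) => fun (η : Vec Nat f) => vcons Nat f 6 η) σ
the term's type:
  forall (σ : Nat), Vec Nat σ


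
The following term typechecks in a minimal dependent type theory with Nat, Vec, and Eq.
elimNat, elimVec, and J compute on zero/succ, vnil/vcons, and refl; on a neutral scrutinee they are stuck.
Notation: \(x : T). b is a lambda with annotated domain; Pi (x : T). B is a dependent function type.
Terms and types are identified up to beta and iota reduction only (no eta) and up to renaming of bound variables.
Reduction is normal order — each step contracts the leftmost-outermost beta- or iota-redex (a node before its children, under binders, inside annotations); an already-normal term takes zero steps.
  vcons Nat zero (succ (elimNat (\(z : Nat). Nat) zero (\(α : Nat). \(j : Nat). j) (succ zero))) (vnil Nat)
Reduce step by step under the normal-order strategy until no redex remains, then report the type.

reduction (normal order):
  vcons Nat zero (succ (elimNat (\(z : Nat). Nat) zero (\(α : Nat). \(j : Nat). j) (succ zero))) (vnil Nat)
  ~> vcons Nat zero (succ ((\(z : Nat). \(α : Nat). α) zero (elimNat (\(j : Nat). Nat) zero (\(p : Nat). \(q : Nat). q) zero))) (vnil Nat)
  ~> vcons Nat zero (succ ((\(z : Nat). z) (elimNat (\(α : Nat). Nat) zero (\(j : Nat). \(p : Nat). p) zero))) (vnil Nat)
  ~> vcons Nat zero (succ (elimNat (\(z : Nat). Nat) zero (\(α : Nat). \(j : Nat). j) zero)) (vnil Nat)
  ~> vcons Nat zero (succ zero) (vnil Nat)
inferred type:
  Vec Nat (succ zero)


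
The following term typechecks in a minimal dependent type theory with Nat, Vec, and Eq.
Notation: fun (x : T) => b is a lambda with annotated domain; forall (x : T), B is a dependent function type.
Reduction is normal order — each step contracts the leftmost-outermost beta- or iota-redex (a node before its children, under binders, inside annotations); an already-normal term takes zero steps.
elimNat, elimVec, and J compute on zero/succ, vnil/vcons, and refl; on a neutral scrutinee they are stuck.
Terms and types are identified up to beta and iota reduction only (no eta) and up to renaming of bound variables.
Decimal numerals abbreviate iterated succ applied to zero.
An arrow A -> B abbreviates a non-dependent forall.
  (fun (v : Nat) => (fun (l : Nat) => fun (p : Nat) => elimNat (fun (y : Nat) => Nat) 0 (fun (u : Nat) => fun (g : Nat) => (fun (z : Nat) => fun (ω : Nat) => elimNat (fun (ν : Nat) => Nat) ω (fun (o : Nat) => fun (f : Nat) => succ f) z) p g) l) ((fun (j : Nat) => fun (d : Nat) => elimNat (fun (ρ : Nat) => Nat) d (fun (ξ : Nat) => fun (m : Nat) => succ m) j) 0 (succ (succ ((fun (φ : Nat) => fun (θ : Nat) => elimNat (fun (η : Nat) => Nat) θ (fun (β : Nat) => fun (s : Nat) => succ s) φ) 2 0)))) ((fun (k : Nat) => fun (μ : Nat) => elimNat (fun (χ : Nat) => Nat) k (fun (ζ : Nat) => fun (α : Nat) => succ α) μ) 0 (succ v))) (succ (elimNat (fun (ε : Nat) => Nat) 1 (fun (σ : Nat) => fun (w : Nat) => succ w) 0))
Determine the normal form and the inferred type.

normal form:
  12
the term's type:
  Nat
observation: 53 normal-order steps normalize the term, beginning with a beta-redex.


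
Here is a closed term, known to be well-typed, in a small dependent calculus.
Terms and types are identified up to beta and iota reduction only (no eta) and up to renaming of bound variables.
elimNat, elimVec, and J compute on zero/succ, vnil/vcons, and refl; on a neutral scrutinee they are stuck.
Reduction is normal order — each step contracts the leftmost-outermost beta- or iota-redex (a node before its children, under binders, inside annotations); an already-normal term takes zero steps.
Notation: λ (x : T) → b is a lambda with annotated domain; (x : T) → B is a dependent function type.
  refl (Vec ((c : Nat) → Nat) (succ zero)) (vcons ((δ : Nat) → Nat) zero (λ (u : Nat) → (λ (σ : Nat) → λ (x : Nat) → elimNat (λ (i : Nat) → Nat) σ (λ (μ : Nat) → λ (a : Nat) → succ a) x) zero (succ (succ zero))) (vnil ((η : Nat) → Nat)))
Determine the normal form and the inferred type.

reduced normal form:
  refl (Vec ((c : Nat) → Nat) (succ zero)) (vcons ((δ : Nat) → Nat) zero (λ (u : Nat) → succ (succ zero)) (vnil ((σ : Nat) → Nat)))
the term's type:
  Eq (Vec ((c : Nat) → Nat) (succ zero)) (vcons ((δ : Nat) → Nat) zero (λ (u : Nat) → succ (succ zero)) (vnil ((σ : Nat) → Nat))) (vcons ((x : Nat) → Nat) zero (λ (i : Nat) → succ (succ zero)) (vnil ((μ : Nat) → Nat)))


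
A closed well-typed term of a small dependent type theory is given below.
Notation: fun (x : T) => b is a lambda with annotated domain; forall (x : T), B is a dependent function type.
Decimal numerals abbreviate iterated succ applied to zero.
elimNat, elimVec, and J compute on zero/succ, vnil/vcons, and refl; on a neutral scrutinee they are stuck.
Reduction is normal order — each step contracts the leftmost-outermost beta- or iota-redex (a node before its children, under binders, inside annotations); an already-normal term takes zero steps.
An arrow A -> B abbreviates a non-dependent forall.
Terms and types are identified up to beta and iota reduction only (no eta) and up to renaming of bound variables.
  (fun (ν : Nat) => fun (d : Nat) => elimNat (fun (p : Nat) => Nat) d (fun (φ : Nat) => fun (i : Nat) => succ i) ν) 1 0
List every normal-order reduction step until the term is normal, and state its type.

normal-order reduction sequence:
  (fun (ν : Nat) => fun (d : Nat) => elimNat (fun (p : Nat) => Nat) d (fun (φ : Nat) => fun (i : Nat) => succ i) ν) 1 0
  ~> (fun (ν : Nat) => elimNat (fun (d : Nat) => Nat) ν (fun (p : Nat) => fun (φ : Nat) => succ φ) 1) 0
  ~> elimNat (fun (ν : Nat) => Nat) 0 (fun (d : Nat) => fun (p : Nat) => succ p) 1
  ~> (fun (ν : Nat) => fun (d : Nat) => succ d) 0 (elimNat (fun (p : Nat) => Nat) 0 (fun (φ : Nat) => fun (i : Nat) => succ i) 0)
  ~> (fun (ν : Nat) => succ ν) (elimNat (fun (d : Nat) => Nat) 0 (fun (p : Nat) => fun (φ : Nat) => succ φ) 0)
  ~> succ (elimNat (fun (ν : Nat) => Nat) 0 (fun (d : Nat) => fun (p : Nat) => succ p) 0)
  ~> 1
the term's type:
  Nat


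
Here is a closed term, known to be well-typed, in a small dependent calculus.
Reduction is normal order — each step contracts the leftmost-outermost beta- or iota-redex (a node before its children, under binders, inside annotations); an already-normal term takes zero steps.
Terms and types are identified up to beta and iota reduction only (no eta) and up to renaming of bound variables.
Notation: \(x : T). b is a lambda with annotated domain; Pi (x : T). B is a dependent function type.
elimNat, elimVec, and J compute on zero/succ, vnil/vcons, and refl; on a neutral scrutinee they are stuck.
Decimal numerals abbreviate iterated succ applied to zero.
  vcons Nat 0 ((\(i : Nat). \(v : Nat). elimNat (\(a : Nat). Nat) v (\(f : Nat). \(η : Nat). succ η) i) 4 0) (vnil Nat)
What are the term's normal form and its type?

reduced normal form:
  vcons Nat 0 4 (vnil Nat)
type:
  Vec Nat 1


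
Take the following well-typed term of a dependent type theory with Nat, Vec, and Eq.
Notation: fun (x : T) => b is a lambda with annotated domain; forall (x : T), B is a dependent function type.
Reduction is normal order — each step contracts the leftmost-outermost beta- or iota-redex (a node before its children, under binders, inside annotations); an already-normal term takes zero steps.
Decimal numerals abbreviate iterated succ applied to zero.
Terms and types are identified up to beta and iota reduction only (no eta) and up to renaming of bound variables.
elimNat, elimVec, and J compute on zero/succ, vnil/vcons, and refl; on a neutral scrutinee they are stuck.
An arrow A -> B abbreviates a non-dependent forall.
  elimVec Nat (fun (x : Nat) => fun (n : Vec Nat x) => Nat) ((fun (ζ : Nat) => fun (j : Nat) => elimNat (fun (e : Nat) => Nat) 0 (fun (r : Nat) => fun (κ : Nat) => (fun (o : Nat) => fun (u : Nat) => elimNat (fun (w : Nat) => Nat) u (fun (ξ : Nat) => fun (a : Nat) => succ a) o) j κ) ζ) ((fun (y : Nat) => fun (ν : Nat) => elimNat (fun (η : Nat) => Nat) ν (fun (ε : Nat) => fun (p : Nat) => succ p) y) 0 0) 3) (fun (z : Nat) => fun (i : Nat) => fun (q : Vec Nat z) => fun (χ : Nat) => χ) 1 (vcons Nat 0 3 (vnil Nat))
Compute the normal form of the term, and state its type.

normal form:
  0
the term's type:
  Nat


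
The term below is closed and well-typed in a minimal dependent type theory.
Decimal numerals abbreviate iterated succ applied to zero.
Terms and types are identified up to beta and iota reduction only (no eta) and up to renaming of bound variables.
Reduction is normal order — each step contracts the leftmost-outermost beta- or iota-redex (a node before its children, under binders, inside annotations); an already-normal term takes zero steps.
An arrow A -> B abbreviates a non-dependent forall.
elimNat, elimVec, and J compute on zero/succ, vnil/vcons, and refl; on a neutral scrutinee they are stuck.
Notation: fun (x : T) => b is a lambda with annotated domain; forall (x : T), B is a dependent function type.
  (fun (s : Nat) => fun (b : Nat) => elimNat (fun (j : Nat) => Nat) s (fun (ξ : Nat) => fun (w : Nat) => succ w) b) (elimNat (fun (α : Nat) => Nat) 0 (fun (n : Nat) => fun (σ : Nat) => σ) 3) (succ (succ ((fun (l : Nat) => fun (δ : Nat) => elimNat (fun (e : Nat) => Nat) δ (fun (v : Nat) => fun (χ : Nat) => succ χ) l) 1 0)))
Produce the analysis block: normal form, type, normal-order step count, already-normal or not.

reduced normal form:
  3
the term's type:
  Nat
steps to reach normal form (normal order): 28
term was already normal: no
first contracted redex: a beta-redex


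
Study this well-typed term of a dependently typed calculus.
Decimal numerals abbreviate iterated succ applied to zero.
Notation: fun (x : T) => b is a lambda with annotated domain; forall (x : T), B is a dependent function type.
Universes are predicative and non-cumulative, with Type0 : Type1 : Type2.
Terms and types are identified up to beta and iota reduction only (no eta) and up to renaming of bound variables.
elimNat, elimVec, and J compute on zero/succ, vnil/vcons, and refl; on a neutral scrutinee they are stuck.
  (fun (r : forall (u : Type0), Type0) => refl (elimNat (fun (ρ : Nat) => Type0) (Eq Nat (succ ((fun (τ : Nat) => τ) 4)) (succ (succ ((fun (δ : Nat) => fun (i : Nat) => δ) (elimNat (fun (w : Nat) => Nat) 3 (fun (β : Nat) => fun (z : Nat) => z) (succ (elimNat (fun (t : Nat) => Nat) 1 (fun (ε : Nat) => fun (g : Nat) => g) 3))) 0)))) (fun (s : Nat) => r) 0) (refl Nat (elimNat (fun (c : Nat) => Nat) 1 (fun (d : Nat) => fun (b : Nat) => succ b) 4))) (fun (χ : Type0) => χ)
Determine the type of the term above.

the term's type:
  Eq (Eq Nat 5 5) (refl Nat 5) (refl Nat 5)


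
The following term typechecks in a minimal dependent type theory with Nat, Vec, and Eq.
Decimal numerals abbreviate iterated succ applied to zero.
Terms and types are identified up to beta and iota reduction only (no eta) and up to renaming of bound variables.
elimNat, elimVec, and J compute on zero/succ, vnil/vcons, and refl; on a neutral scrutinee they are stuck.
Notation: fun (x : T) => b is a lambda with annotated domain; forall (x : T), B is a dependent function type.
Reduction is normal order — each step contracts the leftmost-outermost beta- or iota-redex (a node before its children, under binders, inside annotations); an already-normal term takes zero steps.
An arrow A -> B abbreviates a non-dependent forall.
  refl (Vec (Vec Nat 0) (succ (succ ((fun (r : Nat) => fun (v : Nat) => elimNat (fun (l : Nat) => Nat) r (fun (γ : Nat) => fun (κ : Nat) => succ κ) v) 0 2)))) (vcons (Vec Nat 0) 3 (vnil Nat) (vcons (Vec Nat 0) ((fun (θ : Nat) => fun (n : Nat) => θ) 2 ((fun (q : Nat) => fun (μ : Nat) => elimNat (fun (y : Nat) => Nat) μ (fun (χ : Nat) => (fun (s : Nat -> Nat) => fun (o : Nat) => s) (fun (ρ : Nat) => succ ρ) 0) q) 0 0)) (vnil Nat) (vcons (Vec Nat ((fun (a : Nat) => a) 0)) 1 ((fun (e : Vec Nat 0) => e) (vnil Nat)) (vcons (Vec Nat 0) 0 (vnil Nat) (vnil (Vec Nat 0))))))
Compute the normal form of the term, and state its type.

resulting normal form:
  refl (Vec (Vec Nat 0) 4) (vcons (Vec Nat 0) 3 (vnil Nat) (vcons (Vec Nat 0) 2 (vnil Nat) (vcons (Vec Nat 0) 1 (vnil Nat) (vcons (Vec Nat 0) 0 (vnil Nat) (vnil (Vec Nat 0))))))
type:
  Eq (Vec (Vec Nat 0) 4) (vcons (Vec Nat 0) 3 (vnil Nat) (vcons (Vec Nat 0) 2 (vnil Nat) (vcons (Vec Nat 0) 1 (vnil Nat) (vcons (Vec Nat 0) 0 (vnil Nat) (vnil (Vec Nat 0)))))) (vcons (Vec Nat 0) 3 (vnil Nat) (vcons (Vec Nat 0) 2 (vnil Nat) (vcons (Vec Nat 0) 1 (vnil Nat) (vcons (Vec Nat 0) 0 (vnil Nat) (vnil (Vec Nat 0))))))
observation: the term reaches its normal form after 13 normal-order steps.


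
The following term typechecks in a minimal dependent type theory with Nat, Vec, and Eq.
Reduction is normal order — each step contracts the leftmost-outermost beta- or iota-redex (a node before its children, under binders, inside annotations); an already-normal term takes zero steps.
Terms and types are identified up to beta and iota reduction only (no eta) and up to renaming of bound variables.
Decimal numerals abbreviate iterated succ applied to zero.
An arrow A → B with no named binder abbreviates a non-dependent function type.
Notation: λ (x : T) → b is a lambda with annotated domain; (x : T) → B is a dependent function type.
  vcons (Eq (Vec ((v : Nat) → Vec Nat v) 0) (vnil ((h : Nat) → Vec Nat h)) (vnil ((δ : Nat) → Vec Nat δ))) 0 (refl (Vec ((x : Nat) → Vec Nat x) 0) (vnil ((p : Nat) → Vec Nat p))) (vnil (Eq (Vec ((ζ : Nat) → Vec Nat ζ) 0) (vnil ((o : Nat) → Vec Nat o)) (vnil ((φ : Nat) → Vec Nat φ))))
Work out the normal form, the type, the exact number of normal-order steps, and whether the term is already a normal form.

normal form:
  vcons (Eq (Vec ((v : Nat) → Vec Nat v) 0) (vnil ((h : Nat) → Vec Nat h)) (vnil ((δ : Nat) → Vec Nat δ))) 0 (refl (Vec ((x : Nat) → Vec Nat x) 0) (vnil ((p : Nat) → Vec Nat p))) (vnil (Eq (Vec ((ζ : Nat) → Vec Nat ζ) 0) (vnil ((o : Nat) → Vec Nat o)) (vnil ((φ : Nat) → Vec Nat φ))))
type:
  Vec (Eq (Vec ((v : Nat) → Vec Nat v) 0) (vnil ((h : Nat) → Vec Nat h)) (vnil ((δ : Nat) → Vec Nat δ))) 1
normal-order step count: 0
already normal: yes


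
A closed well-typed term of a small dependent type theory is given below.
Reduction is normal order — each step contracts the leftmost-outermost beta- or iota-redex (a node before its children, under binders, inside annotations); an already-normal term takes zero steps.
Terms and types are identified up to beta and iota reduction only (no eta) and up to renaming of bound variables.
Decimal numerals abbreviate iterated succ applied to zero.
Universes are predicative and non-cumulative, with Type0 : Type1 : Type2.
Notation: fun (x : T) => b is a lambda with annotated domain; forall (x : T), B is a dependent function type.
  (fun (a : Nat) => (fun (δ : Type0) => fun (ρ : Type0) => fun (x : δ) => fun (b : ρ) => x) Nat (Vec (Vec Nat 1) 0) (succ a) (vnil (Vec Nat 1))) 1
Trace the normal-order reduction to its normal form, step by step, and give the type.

normal-order reduction sequence:
  (fun (a : Nat) => (fun (δ : Type0) => fun (ρ : Type0) => fun (x : δ) => fun (b : ρ) => x) Nat (Vec (Vec Nat 1) 0) (succ a) (vnil (Vec Nat 1))) 1
  ~> (fun (a : Type0) => fun (δ : Type0) => fun (ρ : a) => fun (x : δ) => ρ) Nat (Vec (Vec Nat 1) 0) 2 (vnil (Vec Nat 1))
  ~> (fun (a : Type0) => fun (δ : Nat) => fun (ρ : a) => δ) (Vec (Vec Nat 1) 0) 2 (vnil (Vec Nat 1))
  ~> (fun (a : Nat) => fun (δ : Vec (Vec Nat 1) 0) => a) 2 (vnil (Vec Nat 1))
  ~> (fun (a : Vec (Vec Nat 1) 0) => 2) (vnil (Vec Nat 1))
  ~> 2
inferred type:
  Nat


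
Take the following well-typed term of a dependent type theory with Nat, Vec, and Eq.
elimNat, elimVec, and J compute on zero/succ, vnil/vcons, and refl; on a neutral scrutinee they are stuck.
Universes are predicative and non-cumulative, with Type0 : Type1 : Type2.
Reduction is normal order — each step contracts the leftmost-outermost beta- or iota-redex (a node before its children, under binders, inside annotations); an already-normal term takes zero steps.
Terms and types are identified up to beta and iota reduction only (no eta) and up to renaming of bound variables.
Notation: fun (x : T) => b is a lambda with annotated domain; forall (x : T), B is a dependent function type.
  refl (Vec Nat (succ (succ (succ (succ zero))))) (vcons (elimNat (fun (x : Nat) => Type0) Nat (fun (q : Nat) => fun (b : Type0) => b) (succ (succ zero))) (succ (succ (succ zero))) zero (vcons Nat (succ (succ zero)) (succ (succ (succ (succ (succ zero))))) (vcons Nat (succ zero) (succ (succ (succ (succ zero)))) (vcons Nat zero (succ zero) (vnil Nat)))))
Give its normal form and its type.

resulting normal form:
  refl (Vec Nat (succ (succ (succ (succ zero))))) (vcons Nat (succ (succ (succ zero))) zero (vcons Nat (succ (succ zero)) (succ (succ (succ (succ (succ zero))))) (vcons Nat (succ zero) (succ (succ (succ (succ zero)))) (vcons Nat zero (succ zero) (vnil Nat)))))
the term's type:
  Eq (Vec Nat (succ (succ (succ (succ zero))))) (vcons Nat (succ (succ (succ zero))) zero (vcons Nat (succ (succ zero)) (succ (succ (succ (succ (succ zero))))) (vcons Nat (succ zero) (succ (succ (succ (succ zero)))) (vcons Nat zero (succ zero) (vnil Nat))))) (vcons Nat (succ (succ (succ zero))) zero (vcons Nat (succ (succ zero)) (succ (succ (succ (succ (succ zero))))) (vcons Nat (succ zero) (succ (succ (succ (succ zero)))) (vcons Nat zero (succ zero) (vnil Nat)))))
observation: normalization takes exactly 7 steps under the normal-order strategy.


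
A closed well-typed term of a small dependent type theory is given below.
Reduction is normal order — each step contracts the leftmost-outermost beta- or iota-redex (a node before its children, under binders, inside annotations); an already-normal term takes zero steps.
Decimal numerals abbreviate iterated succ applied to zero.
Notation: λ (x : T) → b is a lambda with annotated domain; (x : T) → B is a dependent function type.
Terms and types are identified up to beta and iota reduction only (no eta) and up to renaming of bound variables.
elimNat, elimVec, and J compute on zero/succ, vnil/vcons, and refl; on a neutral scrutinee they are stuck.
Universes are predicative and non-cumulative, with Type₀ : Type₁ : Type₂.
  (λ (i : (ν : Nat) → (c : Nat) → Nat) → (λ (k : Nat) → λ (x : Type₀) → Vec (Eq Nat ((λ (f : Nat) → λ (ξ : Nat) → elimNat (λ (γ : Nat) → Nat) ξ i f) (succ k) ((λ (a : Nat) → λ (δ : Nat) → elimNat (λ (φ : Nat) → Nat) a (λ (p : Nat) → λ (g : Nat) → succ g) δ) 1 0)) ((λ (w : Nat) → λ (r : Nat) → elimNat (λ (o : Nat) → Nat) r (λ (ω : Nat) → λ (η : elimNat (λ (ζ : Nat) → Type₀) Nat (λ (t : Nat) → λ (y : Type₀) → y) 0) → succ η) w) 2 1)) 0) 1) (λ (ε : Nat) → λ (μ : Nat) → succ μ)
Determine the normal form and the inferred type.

normal form:
  λ (i : Type₀) → Vec (Eq Nat 3 3) 0
inferred type:
  (i : Type₀) → Type₀
observation: 23 normal-order steps normalize the term, beginning with a beta-redex.
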